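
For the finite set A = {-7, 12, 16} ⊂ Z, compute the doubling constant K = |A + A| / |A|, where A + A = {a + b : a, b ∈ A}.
K = |A + A| / |A| = 6/3 = 2

Enumerate A + A = {a + b : a, b ∈ A}. With |A| = 3, there are |A|^2 = 9 ordered sum pairs; collecting distinct values, A + A = {-14, 5, 9, 24, 28, 32}, so |A + A| = 6. Thus K = 6/3 = 2. For comparison, the minimum possible |A + A| over all 3-element sets is 2·3 − 1 = 5 (so min K = 5/3), attained only by arithmetic progressions.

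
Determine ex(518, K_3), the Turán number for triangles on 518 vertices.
ex(518, K_3) = ⌊518^2/4⌋ = 67081

Mantel (1907): a triangle-free graph on n vertices has at most ⌊n^2/4⌋ edges, with equality for the complete bipartite graph K_{⌊n/2⌋, ⌈n/2⌉}. For n = 518: ⌊518^2/4⌋ = ⌊268324/4⌋ = 67081. The extremal graph is K_{259, 259}, which has 259·259 = 67081 edges.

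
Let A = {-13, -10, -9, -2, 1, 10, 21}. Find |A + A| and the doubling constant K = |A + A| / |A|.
K = |A + A| / |A| = 25/7

Enumerate A + A = {a + b : a, b ∈ A}. With |A| = 7, there are |A|^2 = 49 ordered sum pairs; collecting distinct values, A + A = {-26, -23, -22, -20, -19, -18, -15, -12, -11, -9, -8, -4, -3, -1, 0, 1, 2, 8, 11, 12, 19, 20, 22, 31, 42}, so |A + A| = 25. Thus K = 25/7. For comparison, the minimum possible |A + A| over all 7-element sets is 2·7 − 1 = 13 (so min K = 13/7), attained only by arithmetic progressions.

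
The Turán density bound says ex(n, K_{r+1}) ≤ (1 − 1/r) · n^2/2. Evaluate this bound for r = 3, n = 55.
Turán density bound = (2/3) · 55^2/2 = 3025/3 ≈ 1008.3333

Turán's theorem: ex(n, K_{r+1}) is achieved by the complete r-partite Turán graph T(n, r) with parts as balanced as possible, and is at most (1 − 1/r) · n^2/2. For r = 3, n = 55: the density bound is (2/3) · 3025/2 = 3025/3 ≈ 1008.3333. The integer-valued extremum is e(T(55, 3)) = 1008, which is strictly less than the density bound 3025/3 since 3 ∤ 55 (the parts of T(55, 3) cannot all be equal).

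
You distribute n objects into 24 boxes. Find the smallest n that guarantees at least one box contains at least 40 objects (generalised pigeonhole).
n = (40 − 1)·24 + 1 = 937

By the generalised pigeonhole principle, to guarantee some box contains ≥ r objects we need more than (r − 1) · k objects total. Threshold: n = (r − 1) · k + 1. With r = 40 and k = 24: n = 39 · 24 + 1 = 936 + 1 = 937. For n = 936 = 39 · 24, we can put exactly 39 objects in every box, avoiding 40 in any single one — so 937 is tight.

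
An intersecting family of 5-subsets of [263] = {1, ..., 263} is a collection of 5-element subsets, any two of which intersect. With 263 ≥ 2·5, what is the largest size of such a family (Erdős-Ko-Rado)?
max |F| = C(262, 4) = 191868495

Erdős-Ko-Rado (1961): when n ≥ 2k, max |F| = C(n−1, k−1). The bound is attained by the star {A : i ∈ A} for any fixed i ∈ [n]. Here C(263−1, 5−1) = C(262, 4) = 191868495.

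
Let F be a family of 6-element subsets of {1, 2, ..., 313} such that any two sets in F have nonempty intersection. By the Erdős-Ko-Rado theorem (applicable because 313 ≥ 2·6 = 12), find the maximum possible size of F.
max |F| = C(312, 5) = 23856384552

The Erdős-Ko-Rado theorem states: for n ≥ 2k, an intersecting family of k-subsets of an n-element set has size at most C(n − 1, k − 1), with equality for 'star' families {A ⊆ [n] : |A| = k, i ∈ A} (fix an element i). For n = 313, k = 6: C(312, 5) = 23856384552.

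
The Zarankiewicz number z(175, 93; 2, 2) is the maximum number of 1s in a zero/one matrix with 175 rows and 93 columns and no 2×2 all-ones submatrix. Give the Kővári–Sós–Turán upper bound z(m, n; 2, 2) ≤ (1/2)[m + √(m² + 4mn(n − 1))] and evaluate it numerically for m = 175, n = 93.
z(175, 93; 2, 2) ≤ (1/2)[175 + √(175² + 4·175·93·92)] = (1/2)[175 + √6019825] = 1314.2666

Kővári–Sós–Turán: let r_1, ..., r_175 be the row sums and z = Σ r_i the total number of 1s. Each pair of columns can share at most one row with both entries 1 (else a 2×2 all-ones block appears), so Σ_i C(r_i, 2) ≤ C(93, 2) = 4278. By convexity Σ_i C(r_i, 2) ≥ 175·C(z/175, 2) = z(z − 175)/(2·175), giving z² − 175z − 175·93·92 ≤ 0 and hence z ≤ (1/2)[175 + √(30625 + 4·1497300)] = (1/2)[175 + √6019825] ≈ (1/2)(175 + 2453.5332) = 1314.2666.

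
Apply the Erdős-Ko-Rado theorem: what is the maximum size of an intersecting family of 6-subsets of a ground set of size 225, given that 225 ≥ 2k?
max |F| = C(224, 5) = 4493032544

Erdős-Ko-Rado (1961): when n ≥ 2k, max |F| = C(n−1, k−1). The bound is attained by the star {A : i ∈ A} for any fixed i ∈ [n]. Here C(225−1, 6−1) = C(224, 5) = 4493032544.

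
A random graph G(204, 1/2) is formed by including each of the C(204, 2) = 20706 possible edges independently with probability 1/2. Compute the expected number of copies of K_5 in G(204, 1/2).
E[# K_5] = C(204, 5) · (1/2)^C(5, 2) = 2802350040 / 2^10 = 350293755/128 = 2736669.9609375

For each 5-subset S of vertices (there are C(204, 5) = 2802350040 such S), let X_S = 1 if S induces a K_5 (all C(5, 2) = 10 edges present). Then P(X_S = 1) = (1/2)^10 = 1/1024. By linearity of expectation, E[# K_5] = C(204, 5) · (1/2)^10 = 2802350040 / 1024 = 350293755/128 = 2736669.9609375.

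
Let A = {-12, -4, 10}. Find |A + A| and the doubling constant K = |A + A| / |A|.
K = |A + A| / |A| = 6/3 = 2

Enumerate A + A = {a + b : a, b ∈ A}. With |A| = 3, there are |A|^2 = 9 ordered sum pairs; collecting distinct values, A + A = {-24, -16, -8, -2, 6, 20}, so |A + A| = 6. Thus K = 6/3 = 2. For comparison, the minimum possible |A + A| over all 3-element sets is 2·3 − 1 = 5 (so min K = 5/3), attained only by arithmetic progressions.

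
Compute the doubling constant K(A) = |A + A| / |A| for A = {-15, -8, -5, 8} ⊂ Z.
K = |A + A| / |A| = 10/4 = 5/2

Enumerate A + A = {a + b : a, b ∈ A}. With |A| = 4, there are |A|^2 = 16 ordered sum pairs; collecting distinct values, A + A = {-30, -23, -20, -16, -13, -10, -7, 0, 3, 16}, so |A + A| = 10. Thus K = 10/4 = 5/2. For comparison, the minimum possible |A + A| over all 4-element sets is 2·4 − 1 = 7 (so min K = 7/4), attained only by arithmetic progressions.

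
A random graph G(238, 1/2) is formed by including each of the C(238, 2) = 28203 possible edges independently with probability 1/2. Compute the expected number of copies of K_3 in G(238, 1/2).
E[# K_3] = C(238, 3) · (1/2)^C(3, 2) = 2218636 / 2^3 = 554659/2 = 277329.5

For each 3-subset S of vertices (there are C(238, 3) = 2218636 such S), let X_S = 1 if S induces a K_3 (all C(3, 2) = 3 edges present). Then P(X_S = 1) = (1/2)^3 = 1/8. By linearity of expectation, E[# K_3] = C(238, 3) · (1/2)^3 = 2218636 / 8 = 554659/2 = 277329.5.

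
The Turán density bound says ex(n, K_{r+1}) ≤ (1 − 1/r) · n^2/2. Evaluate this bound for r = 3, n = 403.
Turán density bound = (2/3) · 403^2/2 = 162409/3 ≈ 54136.3333

Turán's theorem: ex(n, K_{r+1}) is achieved by the complete r-partite Turán graph T(n, r) with parts as balanced as possible, and is at most (1 − 1/r) · n^2/2. For r = 3, n = 403: the density bound is (2/3) · 162409/2 = 162409/3 ≈ 54136.3333. The integer-valued extremum is e(T(403, 3)) = 54136, which is strictly less than the density bound 162409/3 since 3 ∤ 403 (the parts of T(403, 3) cannot all be equal).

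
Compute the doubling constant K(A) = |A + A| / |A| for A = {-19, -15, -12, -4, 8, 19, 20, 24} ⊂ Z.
K = |A + A| / |A| = 33/8

Enumerate A + A = {a + b : a, b ∈ A}. With |A| = 8, there are |A|^2 = 64 ordered sum pairs; collecting distinct values, A + A = {-38, -34, -31, -30, -27, -24, -23, -19, -16, -11, -8, -7, -4, 0, 1, 4, 5, 7, 8, 9, 12, 15, 16, 20, 27, 28, 32, 38, 39, 40, 43, 44, 48}, so |A + A| = 33. Thus K = 33/8. For comparison, the minimum possible |A + A| over all 8-element sets is 2·8 − 1 = 15 (so min K = 15/8), attained only by arithmetic progressions.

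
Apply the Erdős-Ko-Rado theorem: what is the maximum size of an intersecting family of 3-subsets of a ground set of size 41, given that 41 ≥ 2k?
max |F| = C(40, 2) = 780

The Erdős-Ko-Rado theorem states: for n ≥ 2k, an intersecting family of k-subsets of an n-element set has size at most C(n − 1, k − 1), with equality for 'star' families {A ⊆ [n] : |A| = k, i ∈ A} (fix an element i). For n = 41, k = 3: C(40, 2) = 780.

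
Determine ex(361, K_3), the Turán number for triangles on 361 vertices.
ex(361, K_3) = ⌊361^2/4⌋ = 32580

Mantel (1907): a triangle-free graph on n vertices has at most ⌊n^2/4⌋ edges, with equality for the complete bipartite graph K_{⌊n/2⌋, ⌈n/2⌉}. For n = 361: ⌊361^2/4⌋ = ⌊130321/4⌋ = 32580. The extremal graph is K_{180, 181}, which has 180·181 = 32580 edges.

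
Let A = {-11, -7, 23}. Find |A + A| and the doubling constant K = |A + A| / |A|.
K = |A + A| / |A| = 6/3 = 2

Enumerate A + A = {a + b : a, b ∈ A}. With |A| = 3, there are |A|^2 = 9 ordered sum pairs; collecting distinct values, A + A = {-22, -18, -14, 12, 16, 46}, so |A + A| = 6. Thus K = 6/3 = 2. For comparison, the minimum possible |A + A| over all 3-element sets is 2·3 − 1 = 5 (so min K = 5/3), attained only by arithmetic progressions.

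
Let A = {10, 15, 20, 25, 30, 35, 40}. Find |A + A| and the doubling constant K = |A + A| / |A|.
K = |A + A| / |A| = 13/7

Enumerate A + A = {a + b : a, b ∈ A}. With |A| = 7, there are |A|^2 = 49 ordered sum pairs; collecting distinct values, A + A = {20, 25, 30, 35, 40, 45, 50, 55, 60, 65, 70, 75, 80}, so |A + A| = 13. Thus K = 13/7. Here |A + A| = 2|A| − 1 = 13, the minimum possible — so K = 13/7 is minimal, which holds iff A is an arithmetic progression.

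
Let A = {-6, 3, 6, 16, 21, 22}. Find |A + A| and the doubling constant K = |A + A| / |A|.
K = |A + A| / |A| = 21/6 = 7/2

Enumerate A + A = {a + b : a, b ∈ A}. With |A| = 6, there are |A|^2 = 36 ordered sum pairs; collecting distinct values, A + A = {-12, -3, 0, 6, 9, 10, 12, 15, 16, 19, 22, 24, 25, 27, 28, 32, 37, 38, 42, 43, 44}, so |A + A| = 21. Thus K = 21/6 = 7/2. For comparison, the minimum possible |A + A| over all 6-element sets is 2·6 − 1 = 11 (so min K = 11/6), attained only by arithmetic progressions.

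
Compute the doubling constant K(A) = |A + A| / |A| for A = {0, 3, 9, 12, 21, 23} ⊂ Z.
K = |A + A| / |A| = 18/6 = 3

Enumerate A + A = {a + b : a, b ∈ A}. With |A| = 6, there are |A|^2 = 36 ordered sum pairs; collecting distinct values, A + A = {0, 3, 6, 9, 12, 15, 18, 21, 23, 24, 26, 30, 32, 33, 35, 42, 44, 46}, so |A + A| = 18. Thus K = 18/6 = 3. For comparison, the minimum possible |A + A| over all 6-element sets is 2·6 − 1 = 11 (so min K = 11/6), attained only by arithmetic progressions.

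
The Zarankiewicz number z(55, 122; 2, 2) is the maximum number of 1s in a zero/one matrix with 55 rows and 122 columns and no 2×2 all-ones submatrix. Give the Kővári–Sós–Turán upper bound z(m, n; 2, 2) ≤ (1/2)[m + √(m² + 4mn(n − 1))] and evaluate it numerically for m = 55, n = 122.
z(55, 122; 2, 2) ≤ (1/2)[55 + √(55² + 4·55·122·121)] = (1/2)[55 + √3250665] = 928.98

Kővári–Sós–Turán: let r_1, ..., r_55 be the row sums and z = Σ r_i the total number of 1s. Each pair of columns can share at most one row with both entries 1 (else a 2×2 all-ones block appears), so Σ_i C(r_i, 2) ≤ C(122, 2) = 7381. By convexity Σ_i C(r_i, 2) ≥ 55·C(z/55, 2) = z(z − 55)/(2·55), giving z² − 55z − 55·122·121 ≤ 0 and hence z ≤ (1/2)[55 + √(3025 + 4·811910)] = (1/2)[55 + √3250665] ≈ (1/2)(55 + 1802.9601) = 928.98.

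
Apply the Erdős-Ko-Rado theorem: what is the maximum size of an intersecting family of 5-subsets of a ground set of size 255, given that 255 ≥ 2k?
max |F| = C(254, 4) = 169362501

The Erdős-Ko-Rado theorem states: for n ≥ 2k, an intersecting family of k-subsets of an n-element set has size at most C(n − 1, k − 1), with equality for 'star' families {A ⊆ [n] : |A| = k, i ∈ A} (fix an element i). For n = 255, k = 5: C(254, 4) = 169362501.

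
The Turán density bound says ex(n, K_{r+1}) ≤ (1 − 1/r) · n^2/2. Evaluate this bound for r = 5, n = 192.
Turán density bound = (4/5) · 192^2/2 = 73728/5 ≈ 14745.6

Turán's theorem: ex(n, K_{r+1}) is achieved by the complete r-partite Turán graph T(n, r) with parts as balanced as possible, and is at most (1 − 1/r) · n^2/2. For r = 5, n = 192: the density bound is (4/5) · 36864/2 = 73728/5 ≈ 14745.6. The integer-valued extremum is e(T(192, 5)) = 14745, which is strictly less than the density bound 73728/5 since 5 ∤ 192 (the parts of T(192, 5) cannot all be equal).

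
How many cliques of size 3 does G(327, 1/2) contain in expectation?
E[# K_3] = C(327, 3) · (1/2)^C(3, 2) = 5774275 / 2^3 = 721784.375

For each 3-subset S of vertices (there are C(327, 3) = 5774275 such S), let X_S = 1 if S induces a K_3 (all C(3, 2) = 3 edges present). Then P(X_S = 1) = (1/2)^3 = 1/8. By linearity of expectation, E[# K_3] = C(327, 3) · (1/2)^3 = 5774275 / 8 = 721784.375.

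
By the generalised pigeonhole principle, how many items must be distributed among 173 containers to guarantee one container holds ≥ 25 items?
n = (25 − 1)·173 + 1 = 4153

By the generalised pigeonhole principle, to guarantee some box contains ≥ r objects we need more than (r − 1) · k objects total. Threshold: n = (r − 1) · k + 1. With r = 25 and k = 173: n = 24 · 173 + 1 = 4152 + 1 = 4153. For n = 4152 = 24 · 173, we can put exactly 24 objects in every box, avoiding 25 in any single one — so 4153 is tight.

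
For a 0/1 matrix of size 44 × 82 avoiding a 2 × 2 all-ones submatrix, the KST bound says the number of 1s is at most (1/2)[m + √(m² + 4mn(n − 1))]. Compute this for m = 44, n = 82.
z(44, 82; 2, 2) ≤ (1/2)[44 + √(44² + 4·44·82·81)] = (1/2)[44 + √1170928] = 563.0471

Kővári–Sós–Turán: let r_1, ..., r_44 be the row sums and z = Σ r_i the total number of 1s. Each pair of columns can share at most one row with both entries 1 (else a 2×2 all-ones block appears), so Σ_i C(r_i, 2) ≤ C(82, 2) = 3321. By convexity Σ_i C(r_i, 2) ≥ 44·C(z/44, 2) = z(z − 44)/(2·44), giving z² − 44z − 44·82·81 ≤ 0 and hence z ≤ (1/2)[44 + √(1936 + 4·292248)] = (1/2)[44 + √1170928] ≈ (1/2)(44 + 1082.0943) = 563.0471.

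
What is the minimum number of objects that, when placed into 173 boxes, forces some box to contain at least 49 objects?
n = (49 − 1)·173 + 1 = 8305

By the generalised pigeonhole principle, to guarantee some box contains ≥ r objects we need more than (r − 1) · k objects total. Threshold: n = (r − 1) · k + 1. With r = 49 and k = 173: n = 48 · 173 + 1 = 8304 + 1 = 8305. For n = 8304 = 48 · 173, we can put exactly 48 objects in every box, avoiding 49 in any single one — so 8305 is tight.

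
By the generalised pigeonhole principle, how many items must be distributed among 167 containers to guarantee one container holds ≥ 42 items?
n = (42 − 1)·167 + 1 = 6848

By the generalised pigeonhole principle, to guarantee some box contains ≥ r objects we need more than (r − 1) · k objects total. Threshold: n = (r − 1) · k + 1. With r = 42 and k = 167: n = 41 · 167 + 1 = 6847 + 1 = 6848. For n = 6847 = 41 · 167, we can put exactly 41 objects in every box, avoiding 42 in any single one — so 6848 is tight.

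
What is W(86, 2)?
W(86, 2) = 86 + 1 = 87

A 2-term AP is any pair of integers, so a monochromatic 2-AP exists iff some colour is used at least twice. With 86 colours, the colouring i ↦ i on {1, ..., 86} uses each colour once, avoiding any monochromatic pair, so W(86, 2) > 86. For {1, ..., 87}, pigeonhole forces two integers of the same colour, which form a monochromatic 2-AP. Hence W(86, 2) = 87.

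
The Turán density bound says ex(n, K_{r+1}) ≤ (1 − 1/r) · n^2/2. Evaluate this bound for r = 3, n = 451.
Turán density bound = (2/3) · 451^2/2 = 203401/3 ≈ 67800.3333

Turán's theorem: ex(n, K_{r+1}) is achieved by the complete r-partite Turán graph T(n, r) with parts as balanced as possible, and is at most (1 − 1/r) · n^2/2. For r = 3, n = 451: the density bound is (2/3) · 203401/2 = 203401/3 ≈ 67800.3333. The integer-valued extremum is e(T(451, 3)) = 67800, which is strictly less than the density bound 203401/3 since 3 ∤ 451 (the parts of T(451, 3) cannot all be equal).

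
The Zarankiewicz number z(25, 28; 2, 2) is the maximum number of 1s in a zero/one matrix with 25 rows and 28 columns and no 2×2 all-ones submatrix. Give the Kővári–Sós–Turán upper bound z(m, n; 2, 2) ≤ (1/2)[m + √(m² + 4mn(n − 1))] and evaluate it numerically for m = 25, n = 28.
z(25, 28; 2, 2) ≤ (1/2)[25 + √(25² + 4·25·28·27)] = (1/2)[25 + √76225] = 150.5444

Kővári–Sós–Turán: let r_1, ..., r_25 be the row sums and z = Σ r_i the total number of 1s. Each pair of columns can share at most one row with both entries 1 (else a 2×2 all-ones block appears), so Σ_i C(r_i, 2) ≤ C(28, 2) = 378. By convexity Σ_i C(r_i, 2) ≥ 25·C(z/25, 2) = z(z − 25)/(2·25), giving z² − 25z − 25·28·27 ≤ 0 and hence z ≤ (1/2)[25 + √(625 + 4·18900)] = (1/2)[25 + √76225] ≈ (1/2)(25 + 276.0888) = 150.5444.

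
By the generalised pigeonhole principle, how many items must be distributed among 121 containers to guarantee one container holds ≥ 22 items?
n = (22 − 1)·121 + 1 = 2542

By the generalised pigeonhole principle, to guarantee some box contains ≥ r objects we need more than (r − 1) · k objects total. Threshold: n = (r − 1) · k + 1. With r = 22 and k = 121: n = 21 · 121 + 1 = 2541 + 1 = 2542. For n = 2541 = 21 · 121, we can put exactly 21 objects in every box, avoiding 22 in any single one — so 2542 is tight.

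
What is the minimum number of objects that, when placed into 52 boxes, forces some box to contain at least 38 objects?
n = (38 − 1)·52 + 1 = 1925

By the generalised pigeonhole principle, to guarantee some box contains ≥ r objects we need more than (r − 1) · k objects total. Threshold: n = (r − 1) · k + 1. With r = 38 and k = 52: n = 37 · 52 + 1 = 1924 + 1 = 1925. For n = 1924 = 37 · 52, we can put exactly 37 objects in every box, avoiding 38 in any single one — so 1925 is tight.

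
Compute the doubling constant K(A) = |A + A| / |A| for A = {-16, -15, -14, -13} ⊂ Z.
K = |A + A| / |A| = 7/4

Enumerate A + A = {a + b : a, b ∈ A}. With |A| = 4, there are |A|^2 = 16 ordered sum pairs; collecting distinct values, A + A = {-32, -31, -30, -29, -28, -27, -26}, so |A + A| = 7. Thus K = 7/4. Here |A + A| = 2|A| − 1 = 7, the minimum possible — so K = 7/4 is minimal, which holds iff A is an arithmetic progression.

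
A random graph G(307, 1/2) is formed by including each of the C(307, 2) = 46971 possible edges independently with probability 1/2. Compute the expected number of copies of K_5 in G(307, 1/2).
E[# K_5] = C(307, 5) · (1/2)^C(5, 2) = 21993513156 / 2^10 = 5498378289/256 ≈ 21478040.191406

For each 5-subset S of vertices (there are C(307, 5) = 21993513156 such S), let X_S = 1 if S induces a K_5 (all C(5, 2) = 10 edges present). Then P(X_S = 1) = (1/2)^10 = 1/1024. By linearity of expectation, E[# K_5] = C(307, 5) · (1/2)^10 = 21993513156 / 1024 = 5498378289/256 ≈ 21478040.191406.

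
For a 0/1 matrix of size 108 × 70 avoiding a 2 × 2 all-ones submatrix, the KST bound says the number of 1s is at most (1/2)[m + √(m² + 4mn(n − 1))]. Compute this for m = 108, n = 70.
z(108, 70; 2, 2) ≤ (1/2)[108 + √(108² + 4·108·70·69)] = (1/2)[108 + √2098224] = 778.2624

Kővári–Sós–Turán: let r_1, ..., r_108 be the row sums and z = Σ r_i the total number of 1s. Each pair of columns can share at most one row with both entries 1 (else a 2×2 all-ones block appears), so Σ_i C(r_i, 2) ≤ C(70, 2) = 2415. By convexity Σ_i C(r_i, 2) ≥ 108·C(z/108, 2) = z(z − 108)/(2·108), giving z² − 108z − 108·70·69 ≤ 0 and hence z ≤ (1/2)[108 + √(11664 + 4·521640)] = (1/2)[108 + √2098224] ≈ (1/2)(108 + 1448.5248) = 778.2624.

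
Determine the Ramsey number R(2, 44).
R(2, 44) = 44

R(2, k) = k for all k ≥ 2: in a 2-colouring of K_k, either some edge is red (a red K_2) or all edges are blue (a blue K_k). And K_{43} coloured all-blue has no blue K_44, so R(2, 44) > 43. Hence R(2, 44) = 44.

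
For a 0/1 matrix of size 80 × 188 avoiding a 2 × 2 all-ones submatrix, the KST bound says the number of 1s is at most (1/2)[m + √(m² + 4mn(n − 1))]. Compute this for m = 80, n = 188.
z(80, 188; 2, 2) ≤ (1/2)[80 + √(80² + 4·80·188·187)] = (1/2)[80 + √11256320] = 1717.522

Kővári–Sós–Turán: let r_1, ..., r_80 be the row sums and z = Σ r_i the total number of 1s. Each pair of columns can share at most one row with both entries 1 (else a 2×2 all-ones block appears), so Σ_i C(r_i, 2) ≤ C(188, 2) = 17578. By convexity Σ_i C(r_i, 2) ≥ 80·C(z/80, 2) = z(z − 80)/(2·80), giving z² − 80z − 80·188·187 ≤ 0 and hence z ≤ (1/2)[80 + √(6400 + 4·2812480)] = (1/2)[80 + √11256320] ≈ (1/2)(80 + 3355.044) = 1717.522.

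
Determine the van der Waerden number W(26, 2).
W(26, 2) = 26 + 1 = 27

A 2-term AP is any pair of integers, so a monochromatic 2-AP exists iff some colour is used at least twice. With 26 colours, the colouring i ↦ i on {1, ..., 26} uses each colour once, avoiding any monochromatic pair, so W(26, 2) > 26. For {1, ..., 27}, pigeonhole forces two integers of the same colour, which form a monochromatic 2-AP. Hence W(26, 2) = 27.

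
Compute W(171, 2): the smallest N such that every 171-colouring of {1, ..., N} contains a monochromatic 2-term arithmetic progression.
W(171, 2) = 171 + 1 = 172

A 2-term AP is any pair of integers, so a monochromatic 2-AP exists iff some colour is used at least twice. With 171 colours, the colouring i ↦ i on {1, ..., 171} uses each colour once, avoiding any monochromatic pair, so W(171, 2) > 171. For {1, ..., 172}, pigeonhole forces two integers of the same colour, which form a monochromatic 2-AP. Hence W(171, 2) = 172.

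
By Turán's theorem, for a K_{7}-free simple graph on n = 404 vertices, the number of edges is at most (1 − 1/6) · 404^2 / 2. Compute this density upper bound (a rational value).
Turán density bound = (5/6) · 404^2/2 = 204020/3 ≈ 68006.6667

Turán's theorem: ex(n, K_{r+1}) is achieved by the complete r-partite Turán graph T(n, r) with parts as balanced as possible, and is at most (1 − 1/r) · n^2/2. For r = 6, n = 404: the density bound is (5/6) · 163216/2 = 204020/3 ≈ 68006.6667. The integer-valued extremum is e(T(404, 6)) = 68006, which is strictly less than the density bound 204020/3 since 6 ∤ 404 (the parts of T(404, 6) cannot all be equal).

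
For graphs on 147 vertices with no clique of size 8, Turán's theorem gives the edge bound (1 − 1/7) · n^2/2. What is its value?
Turán density bound = (6/7) · 147^2/2 = 9261

Turán's theorem: ex(n, K_{r+1}) is achieved by the complete r-partite Turán graph T(n, r) with parts as balanced as possible, and is at most (1 − 1/r) · n^2/2. For r = 7, n = 147: the density bound is (6/7) · 21609/2 = 9261. Since 7 ∣ 147, the Turán graph T(147, 7) has parts of equal size 21, and its edge count e(T(147, 7)) = 9261 attains the density bound exactly.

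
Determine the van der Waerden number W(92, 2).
W(92, 2) = 92 + 1 = 93

A 2-term AP is any pair of integers, so a monochromatic 2-AP exists iff some colour is used at least twice. With 92 colours, the colouring i ↦ i on {1, ..., 92} uses each colour once, avoiding any monochromatic pair, so W(92, 2) > 92. For {1, ..., 93}, pigeonhole forces two integers of the same colour, which form a monochromatic 2-AP. Hence W(92, 2) = 93.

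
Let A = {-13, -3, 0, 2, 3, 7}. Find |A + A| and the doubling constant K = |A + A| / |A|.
K = |A + A| / |A| = 18/6 = 3

Enumerate A + A = {a + b : a, b ∈ A}. With |A| = 6, there are |A|^2 = 36 ordered sum pairs; collecting distinct values, A + A = {-26, -16, -13, -11, -10, -6, -3, -1, 0, 2, 3, 4, 5, 6, 7, 9, 10, 14}, so |A + A| = 18. Thus K = 18/6 = 3. For comparison, the minimum possible |A + A| over all 6-element sets is 2·6 − 1 = 11 (so min K = 11/6), attained only by arithmetic progressions.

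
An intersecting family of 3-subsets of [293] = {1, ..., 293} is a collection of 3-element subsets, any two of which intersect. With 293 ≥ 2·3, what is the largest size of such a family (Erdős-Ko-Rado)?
max |F| = C(292, 2) = 42486

Erdős-Ko-Rado (1961): when n ≥ 2k, max |F| = C(n−1, k−1). The bound is attained by the star {A : i ∈ A} for any fixed i ∈ [n]. Here C(293−1, 3−1) = C(292, 2) = 42486.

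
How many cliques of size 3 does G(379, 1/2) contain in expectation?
E[# K_3] = C(379, 3) · (1/2)^C(3, 2) = 9001629 / 2^3 = 1125203.625

For each 3-subset S of vertices (there are C(379, 3) = 9001629 such S), let X_S = 1 if S induces a K_3 (all C(3, 2) = 3 edges present). Then P(X_S = 1) = (1/2)^3 = 1/8. By linearity of expectation, E[# K_3] = C(379, 3) · (1/2)^3 = 9001629 / 8 = 1125203.625.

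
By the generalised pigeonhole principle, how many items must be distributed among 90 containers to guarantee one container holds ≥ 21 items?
n = (21 − 1)·90 + 1 = 1801

By the generalised pigeonhole principle, to guarantee some box contains ≥ r objects we need more than (r − 1) · k objects total. Threshold: n = (r − 1) · k + 1. With r = 21 and k = 90: n = 20 · 90 + 1 = 1800 + 1 = 1801. For n = 1800 = 20 · 90, we can put exactly 20 objects in every box, avoiding 21 in any single one — so 1801 is tight.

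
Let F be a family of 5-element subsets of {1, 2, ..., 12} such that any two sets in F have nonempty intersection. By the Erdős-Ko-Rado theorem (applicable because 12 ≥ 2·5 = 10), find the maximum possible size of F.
max |F| = C(11, 4) = 330

The Erdős-Ko-Rado theorem states: for n ≥ 2k, an intersecting family of k-subsets of an n-element set has size at most C(n − 1, k − 1), with equality for 'star' families {A ⊆ [n] : |A| = k, i ∈ A} (fix an element i). For n = 12, k = 5: C(11, 4) = 330.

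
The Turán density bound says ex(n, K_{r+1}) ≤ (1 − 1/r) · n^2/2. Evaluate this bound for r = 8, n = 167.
Turán density bound = (7/8) · 167^2/2 = 195223/16 ≈ 12201.4375

Turán's theorem: ex(n, K_{r+1}) is achieved by the complete r-partite Turán graph T(n, r) with parts as balanced as possible, and is at most (1 − 1/r) · n^2/2. For r = 8, n = 167: the density bound is (7/8) · 27889/2 = 195223/16 ≈ 12201.4375. The integer-valued extremum is e(T(167, 8)) = 12201, which is strictly less than the density bound 195223/16 since 8 ∤ 167 (the parts of T(167, 8) cannot all be equal).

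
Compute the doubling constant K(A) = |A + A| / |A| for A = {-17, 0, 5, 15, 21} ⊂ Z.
K = |A + A| / |A| = 15/5 = 3

Enumerate A + A = {a + b : a, b ∈ A}. With |A| = 5, there are |A|^2 = 25 ordered sum pairs; collecting distinct values, A + A = {-34, -17, -12, -2, 0, 4, 5, 10, 15, 20, 21, 26, 30, 36, 42}, so |A + A| = 15. Thus K = 15/5 = 3. For comparison, the minimum possible |A + A| over all 5-element sets is 2·5 − 1 = 9 (so min K = 9/5), attained only by arithmetic progressions.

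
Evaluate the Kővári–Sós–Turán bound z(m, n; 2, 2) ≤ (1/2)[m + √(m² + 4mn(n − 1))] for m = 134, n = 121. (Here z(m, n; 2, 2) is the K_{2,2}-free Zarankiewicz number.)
z(134, 121; 2, 2) ≤ (1/2)[134 + √(134² + 4·134·121·120)] = (1/2)[134 + √7800676] = 1463.4845

Kővári–Sós–Turán: let r_1, ..., r_134 be the row sums and z = Σ r_i the total number of 1s. Each pair of columns can share at most one row with both entries 1 (else a 2×2 all-ones block appears), so Σ_i C(r_i, 2) ≤ C(121, 2) = 7260. By convexity Σ_i C(r_i, 2) ≥ 134·C(z/134, 2) = z(z − 134)/(2·134), giving z² − 134z − 134·121·120 ≤ 0 and hence z ≤ (1/2)[134 + √(17956 + 4·1945680)] = (1/2)[134 + √7800676] ≈ (1/2)(134 + 2792.969) = 1463.4845.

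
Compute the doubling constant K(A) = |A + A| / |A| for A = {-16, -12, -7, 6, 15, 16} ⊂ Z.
K = |A + A| / |A| = 20/6 = 10/3

Enumerate A + A = {a + b : a, b ∈ A}. With |A| = 6, there are |A|^2 = 36 ordered sum pairs; collecting distinct values, A + A = {-32, -28, -24, -23, -19, -14, -10, -6, -1, 0, 3, 4, 8, 9, 12, 21, 22, 30, 31, 32}, so |A + A| = 20. Thus K = 20/6 = 10/3. For comparison, the minimum possible |A + A| over all 6-element sets is 2·6 − 1 = 11 (so min K = 11/6), attained only by arithmetic progressions.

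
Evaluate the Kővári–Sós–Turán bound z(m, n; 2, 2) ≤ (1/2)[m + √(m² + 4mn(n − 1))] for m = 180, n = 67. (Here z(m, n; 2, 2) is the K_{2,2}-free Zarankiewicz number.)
z(180, 67; 2, 2) ≤ (1/2)[180 + √(180² + 4·180·67·66)] = (1/2)[180 + √3216240] = 986.6939

Kővári–Sós–Turán: let r_1, ..., r_180 be the row sums and z = Σ r_i the total number of 1s. Each pair of columns can share at most one row with both entries 1 (else a 2×2 all-ones block appears), so Σ_i C(r_i, 2) ≤ C(67, 2) = 2211. By convexity Σ_i C(r_i, 2) ≥ 180·C(z/180, 2) = z(z − 180)/(2·180), giving z² − 180z − 180·67·66 ≤ 0 and hence z ≤ (1/2)[180 + √(32400 + 4·795960)] = (1/2)[180 + √3216240] ≈ (1/2)(180 + 1793.3879) = 986.6939.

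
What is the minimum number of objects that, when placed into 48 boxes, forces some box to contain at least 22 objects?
n = (22 − 1)·48 + 1 = 1009

By the generalised pigeonhole principle, to guarantee some box contains ≥ r objects we need more than (r − 1) · k objects total. Threshold: n = (r − 1) · k + 1. With r = 22 and k = 48: n = 21 · 48 + 1 = 1008 + 1 = 1009. For n = 1008 = 21 · 48, we can put exactly 21 objects in every box, avoiding 22 in any single one — so 1009 is tight.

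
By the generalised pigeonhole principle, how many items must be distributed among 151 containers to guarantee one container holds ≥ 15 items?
n = (15 − 1)·151 + 1 = 2115

By the generalised pigeonhole principle, to guarantee some box contains ≥ r objects we need more than (r − 1) · k objects total. Threshold: n = (r − 1) · k + 1. With r = 15 and k = 151: n = 14 · 151 + 1 = 2114 + 1 = 2115. For n = 2114 = 14 · 151, we can put exactly 14 objects in every box, avoiding 15 in any single one — so 2115 is tight.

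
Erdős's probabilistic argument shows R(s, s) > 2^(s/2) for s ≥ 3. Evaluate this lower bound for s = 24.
2^(24/2) = 4096; so R(24, 24) > 4096

Colour each edge of K_n uniformly at random with red/blue. The expected number of monochromatic K_24 is C(n, 24) · 2 · 2^(−C(24,2)). If C(n, 24) · 2^(1 − C(24,2)) < 1, then with positive probability no monochromatic K_24 exists, so R(24, 24) > n. The standard estimate C(n, 24) ≤ n^24/24! shows this inequality holds whenever n ≤ 2^(24/2) (since 24! · 2^(C(24,2) − 1) > 2^(24^2/2) ≥ n^24). Hence R(24, 24) > 2^(24/2) = 4096.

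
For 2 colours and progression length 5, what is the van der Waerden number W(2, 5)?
W(2, 5) = 178

W(2, 5) = 178. The lower bound W(2, 5) > 177 comes from an explicit good 2-colouring of [1, 177]; the upper bound W(2, 5) ≤ 178 was verified by exhaustive search over 2-colourings of [1, 178].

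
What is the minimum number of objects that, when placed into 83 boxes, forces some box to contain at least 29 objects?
n = (29 − 1)·83 + 1 = 2325

By the generalised pigeonhole principle, to guarantee some box contains ≥ r objects we need more than (r − 1) · k objects total. Threshold: n = (r − 1) · k + 1. With r = 29 and k = 83: n = 28 · 83 + 1 = 2324 + 1 = 2325. For n = 2324 = 28 · 83, we can put exactly 28 objects in every box, avoiding 29 in any single one — so 2325 is tight.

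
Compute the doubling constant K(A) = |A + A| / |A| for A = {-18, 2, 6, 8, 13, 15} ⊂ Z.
K = |A + A| / |A| = 20/6 = 10/3

Enumerate A + A = {a + b : a, b ∈ A}. With |A| = 6, there are |A|^2 = 36 ordered sum pairs; collecting distinct values, A + A = {-36, -16, -12, -10, -5, -3, 4, 8, 10, 12, 14, 15, 16, 17, 19, 21, 23, 26, 28, 30}, so |A + A| = 20. Thus K = 20/6 = 10/3. For comparison, the minimum possible |A + A| over all 6-element sets is 2·6 − 1 = 11 (so min K = 11/6), attained only by arithmetic progressions.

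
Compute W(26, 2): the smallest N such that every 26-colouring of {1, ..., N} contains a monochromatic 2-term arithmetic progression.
W(26, 2) = 26 + 1 = 27

A 2-term AP is any pair of integers, so a monochromatic 2-AP exists iff some colour is used at least twice. With 26 colours, the colouring i ↦ i on {1, ..., 26} uses each colour once, avoiding any monochromatic pair, so W(26, 2) > 26. For {1, ..., 27}, pigeonhole forces two integers of the same colour, which form a monochromatic 2-AP. Hence W(26, 2) = 27.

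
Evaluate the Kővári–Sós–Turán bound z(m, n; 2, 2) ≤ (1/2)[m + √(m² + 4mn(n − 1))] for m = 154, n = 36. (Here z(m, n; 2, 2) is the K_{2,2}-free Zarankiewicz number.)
z(154, 36; 2, 2) ≤ (1/2)[154 + √(154² + 4·154·36·35)] = (1/2)[154 + √799876] = 524.1789

Kővári–Sós–Turán: let r_1, ..., r_154 be the row sums and z = Σ r_i the total number of 1s. Each pair of columns can share at most one row with both entries 1 (else a 2×2 all-ones block appears), so Σ_i C(r_i, 2) ≤ C(36, 2) = 630. By convexity Σ_i C(r_i, 2) ≥ 154·C(z/154, 2) = z(z − 154)/(2·154), giving z² − 154z − 154·36·35 ≤ 0 and hence z ≤ (1/2)[154 + √(23716 + 4·194040)] = (1/2)[154 + √799876] ≈ (1/2)(154 + 894.3579) = 524.1789.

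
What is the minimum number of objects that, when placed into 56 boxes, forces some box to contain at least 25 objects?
n = (25 − 1)·56 + 1 = 1345

By the generalised pigeonhole principle, to guarantee some box contains ≥ r objects we need more than (r − 1) · k objects total. Threshold: n = (r − 1) · k + 1. With r = 25 and k = 56: n = 24 · 56 + 1 = 1344 + 1 = 1345. For n = 1344 = 24 · 56, we can put exactly 24 objects in every box, avoiding 25 in any single one — so 1345 is tight.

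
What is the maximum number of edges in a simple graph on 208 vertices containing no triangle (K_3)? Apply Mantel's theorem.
ex(208, K_3) = ⌊208^2/4⌋ = 10816

Mantel (1907): a triangle-free graph on n vertices has at most ⌊n^2/4⌋ edges, with equality for the complete bipartite graph K_{⌊n/2⌋, ⌈n/2⌉}. For n = 208: ⌊208^2/4⌋ = ⌊43264/4⌋ = 10816. The extremal graph is K_{104, 104}, which has 104·104 = 10816 edges.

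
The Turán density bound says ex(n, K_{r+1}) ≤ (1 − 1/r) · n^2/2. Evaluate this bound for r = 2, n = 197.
Turán density bound = (1/2) · 197^2/2 = 38809/4 ≈ 9702.25

Turán's theorem: ex(n, K_{r+1}) is achieved by the complete r-partite Turán graph T(n, r) with parts as balanced as possible, and is at most (1 − 1/r) · n^2/2. For r = 2, n = 197: the density bound is (1/2) · 38809/2 = 38809/4 ≈ 9702.25. The integer-valued extremum is e(T(197, 2)) = 9702, which is strictly less than the density bound 38809/4 since 2 ∤ 197 (the parts of T(197, 2) cannot all be equal).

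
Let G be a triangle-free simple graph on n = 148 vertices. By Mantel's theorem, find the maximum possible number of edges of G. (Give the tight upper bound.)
ex(148, K_3) = ⌊148^2/4⌋ = 5476

Mantel (1907): a triangle-free graph on n vertices has at most ⌊n^2/4⌋ edges, with equality for the complete bipartite graph K_{⌊n/2⌋, ⌈n/2⌉}. For n = 148: ⌊148^2/4⌋ = ⌊21904/4⌋ = 5476. The extremal graph is K_{74, 74}, which has 74·74 = 5476 edges.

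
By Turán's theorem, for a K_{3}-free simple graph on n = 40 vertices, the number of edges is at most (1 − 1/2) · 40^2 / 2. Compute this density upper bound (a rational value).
Turán density bound = (1/2) · 40^2/2 = 400

Turán's theorem: ex(n, K_{r+1}) is achieved by the complete r-partite Turán graph T(n, r) with parts as balanced as possible, and is at most (1 − 1/r) · n^2/2. For r = 2, n = 40: the density bound is (1/2) · 1600/2 = 400. Since 2 ∣ 40, the Turán graph T(40, 2) has parts of equal size 20, and its edge count e(T(40, 2)) = 400 attains the density bound exactly.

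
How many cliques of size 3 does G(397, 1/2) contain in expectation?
E[# K_3] = C(397, 3) · (1/2)^C(3, 2) = 10349790 / 2^3 = 5174895/4 = 1293723.75

For each 3-subset S of vertices (there are C(397, 3) = 10349790 such S), let X_S = 1 if S induces a K_3 (all C(3, 2) = 3 edges present). Then P(X_S = 1) = (1/2)^3 = 1/8. By linearity of expectation, E[# K_3] = C(397, 3) · (1/2)^3 = 10349790 / 8 = 5174895/4 = 1293723.75.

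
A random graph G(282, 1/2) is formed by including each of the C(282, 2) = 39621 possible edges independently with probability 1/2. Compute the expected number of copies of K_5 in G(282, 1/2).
E[# K_5] = C(282, 5) · (1/2)^C(5, 2) = 14341058676 / 2^10 = 3585264669/256 ≈ 14004940.113281

For each 5-subset S of vertices (there are C(282, 5) = 14341058676 such S), let X_S = 1 if S induces a K_5 (all C(5, 2) = 10 edges present). Then P(X_S = 1) = (1/2)^10 = 1/1024. By linearity of expectation, E[# K_5] = C(282, 5) · (1/2)^10 = 14341058676 / 1024 = 3585264669/256 ≈ 14004940.113281.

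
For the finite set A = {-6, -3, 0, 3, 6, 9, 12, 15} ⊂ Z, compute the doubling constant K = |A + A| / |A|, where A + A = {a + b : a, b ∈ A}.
K = |A + A| / |A| = 15/8

Enumerate A + A = {a + b : a, b ∈ A}. With |A| = 8, there are |A|^2 = 64 ordered sum pairs; collecting distinct values, A + A = {-12, -9, -6, -3, 0, 3, 6, 9, 12, 15, 18, 21, 24, 27, 30}, so |A + A| = 15. Thus K = 15/8. Here |A + A| = 2|A| − 1 = 15, the minimum possible — so K = 15/8 is minimal, which holds iff A is an arithmetic progression.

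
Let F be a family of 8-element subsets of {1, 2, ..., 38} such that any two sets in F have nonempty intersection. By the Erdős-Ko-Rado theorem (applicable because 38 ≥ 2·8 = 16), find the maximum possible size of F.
max |F| = C(37, 7) = 10295472

Erdős-Ko-Rado (1961): when n ≥ 2k, max |F| = C(n−1, k−1). The bound is attained by the star {A : i ∈ A} for any fixed i ∈ [n]. Here C(38−1, 8−1) = C(37, 7) = 10295472.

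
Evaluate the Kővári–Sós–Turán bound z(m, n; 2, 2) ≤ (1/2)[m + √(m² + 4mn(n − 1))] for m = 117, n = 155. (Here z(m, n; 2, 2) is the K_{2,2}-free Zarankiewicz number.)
z(117, 155; 2, 2) ≤ (1/2)[117 + √(117² + 4·117·155·154)] = (1/2)[117 + √11184849] = 1730.6879

Kővári–Sós–Turán: let r_1, ..., r_117 be the row sums and z = Σ r_i the total number of 1s. Each pair of columns can share at most one row with both entries 1 (else a 2×2 all-ones block appears), so Σ_i C(r_i, 2) ≤ C(155, 2) = 11935. By convexity Σ_i C(r_i, 2) ≥ 117·C(z/117, 2) = z(z − 117)/(2·117), giving z² − 117z − 117·155·154 ≤ 0 and hence z ≤ (1/2)[117 + √(13689 + 4·2792790)] = (1/2)[117 + √11184849] ≈ (1/2)(117 + 3344.3757) = 1730.6879.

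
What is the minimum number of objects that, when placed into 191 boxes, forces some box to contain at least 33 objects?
n = (33 − 1)·191 + 1 = 6113

By the generalised pigeonhole principle, to guarantee some box contains ≥ r objects we need more than (r − 1) · k objects total. Threshold: n = (r − 1) · k + 1. With r = 33 and k = 191: n = 32 · 191 + 1 = 6112 + 1 = 6113. For n = 6112 = 32 · 191, we can put exactly 32 objects in every box, avoiding 33 in any single one — so 6113 is tight.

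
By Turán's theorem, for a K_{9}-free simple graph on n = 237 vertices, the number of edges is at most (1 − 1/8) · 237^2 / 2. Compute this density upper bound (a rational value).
Turán density bound = (7/8) · 237^2/2 = 393183/16 ≈ 24573.9375

Turán's theorem: ex(n, K_{r+1}) is achieved by the complete r-partite Turán graph T(n, r) with parts as balanced as possible, and is at most (1 − 1/r) · n^2/2. For r = 8, n = 237: the density bound is (7/8) · 56169/2 = 393183/16 ≈ 24573.9375. The integer-valued extremum is e(T(237, 8)) = 24573, which is strictly less than the density bound 393183/16 since 8 ∤ 237 (the parts of T(237, 8) cannot all be equal).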